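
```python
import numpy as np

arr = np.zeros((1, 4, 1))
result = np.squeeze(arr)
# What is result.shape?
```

(4,)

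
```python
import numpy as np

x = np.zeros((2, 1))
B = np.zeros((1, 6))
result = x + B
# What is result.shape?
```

(2, 6)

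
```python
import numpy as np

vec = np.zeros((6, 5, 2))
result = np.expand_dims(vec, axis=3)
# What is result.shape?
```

(6, 5, 2, 1)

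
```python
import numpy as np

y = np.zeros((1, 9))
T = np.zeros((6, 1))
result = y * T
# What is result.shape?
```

(6, 9)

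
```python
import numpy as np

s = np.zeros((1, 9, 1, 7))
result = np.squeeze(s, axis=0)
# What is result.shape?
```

(9, 1, 7)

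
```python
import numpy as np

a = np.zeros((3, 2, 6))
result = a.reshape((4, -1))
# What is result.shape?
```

(4, 9)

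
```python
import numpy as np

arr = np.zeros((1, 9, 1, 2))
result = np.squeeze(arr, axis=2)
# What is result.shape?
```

(1, 9, 2)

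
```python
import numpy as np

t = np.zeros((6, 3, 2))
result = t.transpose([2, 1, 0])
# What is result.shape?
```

(2, 3, 6)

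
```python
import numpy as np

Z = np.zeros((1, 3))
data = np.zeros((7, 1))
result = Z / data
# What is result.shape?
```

(7, 3)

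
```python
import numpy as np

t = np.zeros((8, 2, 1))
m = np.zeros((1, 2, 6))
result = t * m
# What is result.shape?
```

(8, 2, 6)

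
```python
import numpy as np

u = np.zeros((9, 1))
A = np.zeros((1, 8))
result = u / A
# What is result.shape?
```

(9, 8)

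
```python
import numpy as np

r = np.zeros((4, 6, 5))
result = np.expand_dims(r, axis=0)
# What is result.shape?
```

(1, 4, 6, 5)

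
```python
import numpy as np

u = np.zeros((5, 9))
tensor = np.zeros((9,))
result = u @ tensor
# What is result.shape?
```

(5,)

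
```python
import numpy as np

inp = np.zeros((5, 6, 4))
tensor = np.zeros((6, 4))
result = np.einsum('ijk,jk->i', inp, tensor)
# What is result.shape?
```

(5,)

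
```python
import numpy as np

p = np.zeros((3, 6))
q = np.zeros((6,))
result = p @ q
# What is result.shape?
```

(3,)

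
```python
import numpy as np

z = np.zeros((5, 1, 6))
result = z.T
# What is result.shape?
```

(6, 1, 5)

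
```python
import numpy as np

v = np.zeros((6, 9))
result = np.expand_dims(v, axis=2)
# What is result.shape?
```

(6, 9, 1)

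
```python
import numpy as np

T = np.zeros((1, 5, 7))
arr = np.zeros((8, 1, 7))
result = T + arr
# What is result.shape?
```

(8, 5, 7)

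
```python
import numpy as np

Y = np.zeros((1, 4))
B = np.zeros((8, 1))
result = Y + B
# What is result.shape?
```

(8, 4)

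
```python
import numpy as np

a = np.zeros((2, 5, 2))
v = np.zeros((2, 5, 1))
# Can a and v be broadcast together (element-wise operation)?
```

Yes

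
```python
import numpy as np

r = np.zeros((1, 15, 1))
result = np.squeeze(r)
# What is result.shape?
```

(15,)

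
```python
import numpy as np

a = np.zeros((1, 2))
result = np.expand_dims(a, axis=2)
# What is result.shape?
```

(1, 2, 1)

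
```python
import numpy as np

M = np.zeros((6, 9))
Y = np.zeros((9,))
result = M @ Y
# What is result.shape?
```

(6,)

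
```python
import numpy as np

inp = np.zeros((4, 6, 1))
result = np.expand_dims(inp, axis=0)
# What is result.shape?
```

(1, 4, 6, 1)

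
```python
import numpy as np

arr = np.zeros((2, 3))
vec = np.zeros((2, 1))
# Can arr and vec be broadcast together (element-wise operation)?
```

Yes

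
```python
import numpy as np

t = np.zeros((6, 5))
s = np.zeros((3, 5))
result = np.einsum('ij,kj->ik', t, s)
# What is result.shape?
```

(6, 3)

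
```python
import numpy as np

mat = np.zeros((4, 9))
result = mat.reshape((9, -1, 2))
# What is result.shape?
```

(9, 2, 2)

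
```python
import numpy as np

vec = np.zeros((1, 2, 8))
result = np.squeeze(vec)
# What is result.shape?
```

(2, 8)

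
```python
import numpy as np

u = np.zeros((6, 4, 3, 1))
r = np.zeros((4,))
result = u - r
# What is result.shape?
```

(6, 4, 3, 4)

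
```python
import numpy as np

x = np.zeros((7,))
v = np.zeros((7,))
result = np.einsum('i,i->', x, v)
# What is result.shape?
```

()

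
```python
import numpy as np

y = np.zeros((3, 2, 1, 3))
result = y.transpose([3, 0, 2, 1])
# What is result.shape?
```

(3, 3, 1, 2)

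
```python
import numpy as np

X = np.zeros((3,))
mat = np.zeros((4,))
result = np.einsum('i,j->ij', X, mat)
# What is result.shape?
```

(3, 4)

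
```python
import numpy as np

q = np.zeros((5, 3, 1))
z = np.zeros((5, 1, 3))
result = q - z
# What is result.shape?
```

(5, 3, 3)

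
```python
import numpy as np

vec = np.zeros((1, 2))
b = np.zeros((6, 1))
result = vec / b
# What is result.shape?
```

(6, 2)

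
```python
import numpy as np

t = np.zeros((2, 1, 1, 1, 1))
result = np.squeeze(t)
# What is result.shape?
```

(2,)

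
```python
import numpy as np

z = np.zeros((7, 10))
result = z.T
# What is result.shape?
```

(10, 7)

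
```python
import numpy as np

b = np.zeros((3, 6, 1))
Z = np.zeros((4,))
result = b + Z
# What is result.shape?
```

(3, 6, 4)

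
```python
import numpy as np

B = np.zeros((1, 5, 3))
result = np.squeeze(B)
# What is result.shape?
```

(5, 3)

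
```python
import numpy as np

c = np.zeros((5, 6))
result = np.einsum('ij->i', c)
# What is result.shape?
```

(5,)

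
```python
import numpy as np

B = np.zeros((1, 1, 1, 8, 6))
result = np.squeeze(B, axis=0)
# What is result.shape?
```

(1, 1, 8, 6)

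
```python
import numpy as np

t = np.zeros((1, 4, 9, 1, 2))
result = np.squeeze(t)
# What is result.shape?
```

(4, 9, 2)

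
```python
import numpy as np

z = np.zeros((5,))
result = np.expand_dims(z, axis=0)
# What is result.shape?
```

(1, 5)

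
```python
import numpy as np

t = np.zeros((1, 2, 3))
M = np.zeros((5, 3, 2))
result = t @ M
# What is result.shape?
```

(5, 2, 2)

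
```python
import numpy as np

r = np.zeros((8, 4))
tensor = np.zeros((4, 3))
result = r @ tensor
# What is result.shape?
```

(8, 3)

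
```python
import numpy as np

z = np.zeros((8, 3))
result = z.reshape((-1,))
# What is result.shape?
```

(24,)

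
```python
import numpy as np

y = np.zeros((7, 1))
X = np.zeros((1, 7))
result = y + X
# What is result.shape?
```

(7, 7)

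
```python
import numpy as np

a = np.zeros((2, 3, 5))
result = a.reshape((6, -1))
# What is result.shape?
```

(6, 5)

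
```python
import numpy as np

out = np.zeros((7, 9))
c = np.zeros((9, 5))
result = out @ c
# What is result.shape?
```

(7, 5)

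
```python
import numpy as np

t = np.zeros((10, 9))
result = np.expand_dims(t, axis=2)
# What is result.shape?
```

(10, 9, 1)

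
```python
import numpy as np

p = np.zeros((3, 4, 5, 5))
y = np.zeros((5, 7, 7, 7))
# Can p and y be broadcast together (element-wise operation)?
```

No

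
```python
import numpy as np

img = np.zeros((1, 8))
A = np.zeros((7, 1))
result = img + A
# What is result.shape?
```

(7, 8)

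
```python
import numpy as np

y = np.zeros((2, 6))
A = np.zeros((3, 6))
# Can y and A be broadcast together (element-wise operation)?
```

No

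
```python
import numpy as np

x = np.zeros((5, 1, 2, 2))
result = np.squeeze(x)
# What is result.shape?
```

(5, 2, 2)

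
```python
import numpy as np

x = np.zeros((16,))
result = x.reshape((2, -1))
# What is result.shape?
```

(2, 8)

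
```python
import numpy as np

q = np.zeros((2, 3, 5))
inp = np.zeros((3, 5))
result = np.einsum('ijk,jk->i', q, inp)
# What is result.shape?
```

(2,)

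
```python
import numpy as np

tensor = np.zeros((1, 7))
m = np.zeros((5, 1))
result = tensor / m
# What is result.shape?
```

(5, 7)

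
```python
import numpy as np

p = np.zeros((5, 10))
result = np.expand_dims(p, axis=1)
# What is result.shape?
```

(5, 1, 10)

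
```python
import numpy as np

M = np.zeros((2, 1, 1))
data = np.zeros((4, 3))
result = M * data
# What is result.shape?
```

(2, 4, 3)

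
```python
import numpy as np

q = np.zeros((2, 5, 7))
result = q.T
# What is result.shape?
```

(7, 5, 2)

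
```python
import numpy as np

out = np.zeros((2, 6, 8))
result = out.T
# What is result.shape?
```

(8, 6, 2)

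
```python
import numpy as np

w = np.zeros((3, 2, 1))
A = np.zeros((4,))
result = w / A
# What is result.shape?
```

(3, 2, 4)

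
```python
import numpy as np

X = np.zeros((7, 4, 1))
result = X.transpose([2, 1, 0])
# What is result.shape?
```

(1, 4, 7)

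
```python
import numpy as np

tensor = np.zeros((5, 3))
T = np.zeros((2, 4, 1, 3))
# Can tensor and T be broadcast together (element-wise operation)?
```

Yes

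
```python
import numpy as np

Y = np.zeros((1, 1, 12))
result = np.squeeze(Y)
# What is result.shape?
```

(12,)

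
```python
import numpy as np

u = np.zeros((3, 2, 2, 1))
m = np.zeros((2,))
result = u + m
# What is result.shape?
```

(3, 2, 2, 2)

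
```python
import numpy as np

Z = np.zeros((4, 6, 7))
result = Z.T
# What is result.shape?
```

(7, 6, 4)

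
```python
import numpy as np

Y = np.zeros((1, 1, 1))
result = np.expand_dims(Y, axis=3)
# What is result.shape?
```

(1, 1, 1, 1)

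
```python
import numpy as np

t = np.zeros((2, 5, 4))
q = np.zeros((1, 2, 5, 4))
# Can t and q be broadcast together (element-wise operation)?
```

Yes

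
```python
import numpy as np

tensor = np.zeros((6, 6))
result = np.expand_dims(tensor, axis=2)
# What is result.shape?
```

(6, 6, 1)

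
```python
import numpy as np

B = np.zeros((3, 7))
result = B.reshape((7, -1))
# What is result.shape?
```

(7, 3)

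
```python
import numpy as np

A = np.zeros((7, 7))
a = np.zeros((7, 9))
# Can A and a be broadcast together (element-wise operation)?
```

No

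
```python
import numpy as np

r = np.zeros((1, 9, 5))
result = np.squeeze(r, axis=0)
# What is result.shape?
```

(9, 5)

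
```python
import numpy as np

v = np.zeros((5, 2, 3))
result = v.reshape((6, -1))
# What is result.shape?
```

(6, 5)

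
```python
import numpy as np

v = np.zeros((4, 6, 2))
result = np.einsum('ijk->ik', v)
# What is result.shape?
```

(4, 2)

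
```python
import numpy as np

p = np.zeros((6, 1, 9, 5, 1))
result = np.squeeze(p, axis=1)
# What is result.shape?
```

(6, 9, 5, 1)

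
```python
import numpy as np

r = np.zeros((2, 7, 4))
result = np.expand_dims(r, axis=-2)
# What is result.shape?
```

(2, 7, 1, 4)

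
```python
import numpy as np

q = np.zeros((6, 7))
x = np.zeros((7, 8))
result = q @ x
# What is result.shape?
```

(6, 8)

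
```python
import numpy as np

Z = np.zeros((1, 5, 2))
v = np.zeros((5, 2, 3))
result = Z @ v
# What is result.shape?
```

(5, 5, 3)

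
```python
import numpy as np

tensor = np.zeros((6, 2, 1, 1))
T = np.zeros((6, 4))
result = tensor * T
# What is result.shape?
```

(6, 2, 6, 4)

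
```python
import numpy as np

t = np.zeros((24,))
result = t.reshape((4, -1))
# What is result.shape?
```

(4, 6)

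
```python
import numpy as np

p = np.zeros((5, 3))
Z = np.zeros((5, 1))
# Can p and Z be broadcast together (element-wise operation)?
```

Yes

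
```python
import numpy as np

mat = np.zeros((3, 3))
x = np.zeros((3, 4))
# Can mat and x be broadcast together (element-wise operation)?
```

No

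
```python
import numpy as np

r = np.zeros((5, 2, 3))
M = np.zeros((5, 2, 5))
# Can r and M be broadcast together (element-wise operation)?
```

No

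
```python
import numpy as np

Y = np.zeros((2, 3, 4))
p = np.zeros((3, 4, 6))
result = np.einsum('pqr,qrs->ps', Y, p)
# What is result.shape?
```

(2, 6)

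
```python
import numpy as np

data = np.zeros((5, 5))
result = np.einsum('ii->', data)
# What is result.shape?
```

()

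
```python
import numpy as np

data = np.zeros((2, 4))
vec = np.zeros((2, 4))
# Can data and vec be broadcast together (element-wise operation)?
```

Yes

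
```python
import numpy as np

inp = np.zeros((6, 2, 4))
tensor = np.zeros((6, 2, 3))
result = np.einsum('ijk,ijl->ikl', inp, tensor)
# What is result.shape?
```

(6, 4, 3)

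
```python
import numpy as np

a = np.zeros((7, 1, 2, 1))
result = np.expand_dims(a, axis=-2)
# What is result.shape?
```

(7, 1, 2, 1, 1)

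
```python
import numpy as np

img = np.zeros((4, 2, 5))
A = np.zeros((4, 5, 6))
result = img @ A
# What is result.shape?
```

(4, 2, 6)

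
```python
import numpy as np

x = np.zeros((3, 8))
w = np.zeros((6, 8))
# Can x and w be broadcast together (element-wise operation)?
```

No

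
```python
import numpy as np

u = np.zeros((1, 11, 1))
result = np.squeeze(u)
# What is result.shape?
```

(11,)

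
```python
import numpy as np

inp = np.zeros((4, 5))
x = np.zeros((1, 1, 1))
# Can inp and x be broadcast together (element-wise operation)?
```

Yes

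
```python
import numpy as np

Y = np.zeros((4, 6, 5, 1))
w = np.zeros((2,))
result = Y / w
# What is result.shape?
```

(4, 6, 5, 2)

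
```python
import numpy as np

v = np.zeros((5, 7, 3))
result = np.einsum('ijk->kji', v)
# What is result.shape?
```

(3, 7, 5)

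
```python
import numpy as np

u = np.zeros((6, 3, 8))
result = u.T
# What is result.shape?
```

(8, 3, 6)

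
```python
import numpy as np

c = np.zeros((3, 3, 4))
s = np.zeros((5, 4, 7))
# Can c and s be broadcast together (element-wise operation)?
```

No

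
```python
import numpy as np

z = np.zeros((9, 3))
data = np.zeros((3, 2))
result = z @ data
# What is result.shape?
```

(9, 2)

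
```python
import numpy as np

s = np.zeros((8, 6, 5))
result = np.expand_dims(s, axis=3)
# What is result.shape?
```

(8, 6, 5, 1)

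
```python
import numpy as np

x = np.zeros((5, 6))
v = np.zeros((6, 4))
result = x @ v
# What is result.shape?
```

(5, 4)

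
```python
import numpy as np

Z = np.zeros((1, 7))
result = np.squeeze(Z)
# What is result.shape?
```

(7,)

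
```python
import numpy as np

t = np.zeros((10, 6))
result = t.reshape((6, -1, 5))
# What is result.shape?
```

(6, 2, 5)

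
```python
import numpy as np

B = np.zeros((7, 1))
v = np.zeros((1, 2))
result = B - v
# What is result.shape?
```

(7, 2)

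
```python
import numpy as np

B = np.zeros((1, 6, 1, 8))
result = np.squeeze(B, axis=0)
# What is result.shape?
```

(6, 1, 8)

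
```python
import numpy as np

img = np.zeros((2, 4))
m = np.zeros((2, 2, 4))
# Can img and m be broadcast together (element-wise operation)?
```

Yes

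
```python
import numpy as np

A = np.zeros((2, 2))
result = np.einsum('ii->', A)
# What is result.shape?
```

()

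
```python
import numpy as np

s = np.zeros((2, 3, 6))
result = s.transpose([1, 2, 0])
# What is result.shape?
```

(3, 6, 2)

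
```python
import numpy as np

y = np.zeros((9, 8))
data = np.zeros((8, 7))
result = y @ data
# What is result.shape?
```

(9, 7)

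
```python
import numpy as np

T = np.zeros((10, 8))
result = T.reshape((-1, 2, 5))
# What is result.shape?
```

(8, 2, 5)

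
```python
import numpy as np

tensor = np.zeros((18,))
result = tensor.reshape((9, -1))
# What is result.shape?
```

(9, 2)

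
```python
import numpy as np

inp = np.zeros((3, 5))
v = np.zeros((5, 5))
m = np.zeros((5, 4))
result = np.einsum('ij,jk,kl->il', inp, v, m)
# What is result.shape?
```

(3, 4)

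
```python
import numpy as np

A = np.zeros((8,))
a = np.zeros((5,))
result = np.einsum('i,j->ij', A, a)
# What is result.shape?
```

(8, 5)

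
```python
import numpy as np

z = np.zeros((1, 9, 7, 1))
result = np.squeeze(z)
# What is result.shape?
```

(9, 7)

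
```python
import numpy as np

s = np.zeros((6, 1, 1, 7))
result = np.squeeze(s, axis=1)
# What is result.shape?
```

(6, 1, 7)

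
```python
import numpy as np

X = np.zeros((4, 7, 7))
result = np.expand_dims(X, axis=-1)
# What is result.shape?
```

(4, 7, 7, 1)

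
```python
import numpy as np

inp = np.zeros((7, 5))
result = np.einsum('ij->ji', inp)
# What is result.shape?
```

(5, 7)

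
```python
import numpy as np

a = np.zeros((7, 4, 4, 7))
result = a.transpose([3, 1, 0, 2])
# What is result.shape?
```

(7, 4, 7, 4)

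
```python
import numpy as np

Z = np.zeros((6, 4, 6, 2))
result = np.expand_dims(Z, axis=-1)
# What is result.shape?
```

(6, 4, 6, 2, 1)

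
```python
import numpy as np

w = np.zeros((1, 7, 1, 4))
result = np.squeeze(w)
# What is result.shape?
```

(7, 4)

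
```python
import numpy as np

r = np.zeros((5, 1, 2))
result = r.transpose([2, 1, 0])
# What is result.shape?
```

(2, 1, 5)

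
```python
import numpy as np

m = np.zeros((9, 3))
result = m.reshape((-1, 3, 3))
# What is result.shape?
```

(3, 3, 3)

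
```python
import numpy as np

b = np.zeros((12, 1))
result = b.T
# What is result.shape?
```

(1, 12)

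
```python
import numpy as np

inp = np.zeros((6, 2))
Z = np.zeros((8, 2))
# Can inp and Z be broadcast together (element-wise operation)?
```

No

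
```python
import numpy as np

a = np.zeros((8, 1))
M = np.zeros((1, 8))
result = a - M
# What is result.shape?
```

(8, 8)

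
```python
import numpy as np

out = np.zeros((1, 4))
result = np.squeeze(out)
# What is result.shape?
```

(4,)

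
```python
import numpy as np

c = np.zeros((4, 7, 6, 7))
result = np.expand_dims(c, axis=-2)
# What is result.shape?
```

(4, 7, 6, 1, 7)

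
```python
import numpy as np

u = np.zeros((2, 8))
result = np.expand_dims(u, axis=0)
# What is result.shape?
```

(1, 2, 8)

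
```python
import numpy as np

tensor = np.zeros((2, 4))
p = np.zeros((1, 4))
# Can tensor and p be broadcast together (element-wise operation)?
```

Yes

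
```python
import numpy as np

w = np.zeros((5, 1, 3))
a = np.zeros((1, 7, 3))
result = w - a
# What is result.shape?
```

(5, 7, 3)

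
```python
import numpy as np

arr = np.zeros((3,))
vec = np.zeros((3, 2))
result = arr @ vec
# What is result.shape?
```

(2,)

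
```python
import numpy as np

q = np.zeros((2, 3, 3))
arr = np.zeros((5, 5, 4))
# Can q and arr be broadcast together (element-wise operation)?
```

No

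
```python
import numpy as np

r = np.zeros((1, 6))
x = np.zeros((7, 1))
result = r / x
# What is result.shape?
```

(7, 6)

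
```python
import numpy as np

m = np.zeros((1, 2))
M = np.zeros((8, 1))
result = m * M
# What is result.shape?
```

(8, 2)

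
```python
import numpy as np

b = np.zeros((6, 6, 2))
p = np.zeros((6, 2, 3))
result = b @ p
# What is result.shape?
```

(6, 6, 3)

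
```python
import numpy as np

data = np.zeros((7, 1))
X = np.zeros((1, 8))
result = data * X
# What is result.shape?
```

(7, 8)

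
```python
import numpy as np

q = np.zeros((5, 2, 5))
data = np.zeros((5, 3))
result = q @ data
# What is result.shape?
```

(5, 2, 3)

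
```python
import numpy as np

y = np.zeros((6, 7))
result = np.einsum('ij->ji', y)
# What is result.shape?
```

(7, 6)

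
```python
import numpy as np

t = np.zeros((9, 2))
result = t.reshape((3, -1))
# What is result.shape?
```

(3, 6)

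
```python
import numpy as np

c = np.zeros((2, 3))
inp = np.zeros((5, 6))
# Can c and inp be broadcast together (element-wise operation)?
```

No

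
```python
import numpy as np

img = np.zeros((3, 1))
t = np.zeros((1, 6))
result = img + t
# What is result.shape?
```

(3, 6)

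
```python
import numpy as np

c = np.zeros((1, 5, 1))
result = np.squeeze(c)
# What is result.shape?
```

(5,)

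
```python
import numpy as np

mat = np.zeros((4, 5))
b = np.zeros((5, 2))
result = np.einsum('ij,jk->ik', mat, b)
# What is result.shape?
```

(4, 2)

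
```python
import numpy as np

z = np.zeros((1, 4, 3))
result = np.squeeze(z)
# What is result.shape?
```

(4, 3)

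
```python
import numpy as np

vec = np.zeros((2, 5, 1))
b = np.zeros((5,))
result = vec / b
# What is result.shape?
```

(2, 5, 5)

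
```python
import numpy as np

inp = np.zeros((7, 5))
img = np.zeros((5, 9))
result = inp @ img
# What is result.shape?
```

(7, 9)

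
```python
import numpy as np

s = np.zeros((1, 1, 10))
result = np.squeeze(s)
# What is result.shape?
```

(10,)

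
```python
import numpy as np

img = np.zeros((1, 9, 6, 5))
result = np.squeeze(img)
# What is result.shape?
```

(9, 6, 5)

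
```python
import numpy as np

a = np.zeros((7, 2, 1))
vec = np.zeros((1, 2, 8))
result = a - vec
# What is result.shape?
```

(7, 2, 8)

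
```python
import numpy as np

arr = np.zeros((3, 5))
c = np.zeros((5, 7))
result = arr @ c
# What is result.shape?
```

(3, 7)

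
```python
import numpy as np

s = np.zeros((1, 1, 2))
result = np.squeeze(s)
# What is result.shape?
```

(2,)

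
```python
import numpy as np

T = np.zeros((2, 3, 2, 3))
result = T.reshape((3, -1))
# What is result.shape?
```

(3, 12)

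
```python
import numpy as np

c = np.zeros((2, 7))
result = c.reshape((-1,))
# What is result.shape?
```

(14,)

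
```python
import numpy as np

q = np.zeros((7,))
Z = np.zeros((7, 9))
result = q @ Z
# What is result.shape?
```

(9,)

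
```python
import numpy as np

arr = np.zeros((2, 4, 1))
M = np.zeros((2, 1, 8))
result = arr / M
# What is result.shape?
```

(2, 4, 8)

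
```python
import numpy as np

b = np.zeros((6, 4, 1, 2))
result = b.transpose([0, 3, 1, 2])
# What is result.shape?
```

(6, 2, 4, 1)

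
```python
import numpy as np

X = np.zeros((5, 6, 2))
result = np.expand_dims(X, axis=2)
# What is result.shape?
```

(5, 6, 1, 2)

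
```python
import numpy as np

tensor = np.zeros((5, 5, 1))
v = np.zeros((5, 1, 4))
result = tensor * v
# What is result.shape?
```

(5, 5, 4)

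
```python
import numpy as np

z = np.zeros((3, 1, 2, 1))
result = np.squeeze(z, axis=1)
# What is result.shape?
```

(3, 2, 1)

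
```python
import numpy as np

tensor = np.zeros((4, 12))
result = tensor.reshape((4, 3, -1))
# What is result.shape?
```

(4, 3, 4)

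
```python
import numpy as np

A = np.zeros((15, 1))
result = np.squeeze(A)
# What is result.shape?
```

(15,)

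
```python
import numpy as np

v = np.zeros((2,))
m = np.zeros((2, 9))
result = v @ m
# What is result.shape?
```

(9,)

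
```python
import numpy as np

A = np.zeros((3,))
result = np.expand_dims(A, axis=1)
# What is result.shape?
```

(3, 1)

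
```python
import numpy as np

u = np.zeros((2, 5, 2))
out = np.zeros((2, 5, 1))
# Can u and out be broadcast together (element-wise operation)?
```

Yes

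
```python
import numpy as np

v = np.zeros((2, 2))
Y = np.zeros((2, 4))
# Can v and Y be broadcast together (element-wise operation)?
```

No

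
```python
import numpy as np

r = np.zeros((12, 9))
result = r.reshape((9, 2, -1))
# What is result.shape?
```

(9, 2, 6)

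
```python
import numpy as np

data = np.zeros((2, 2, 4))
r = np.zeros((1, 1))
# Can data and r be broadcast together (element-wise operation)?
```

Yes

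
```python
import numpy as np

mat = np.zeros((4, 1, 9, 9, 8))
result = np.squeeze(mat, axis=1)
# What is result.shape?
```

(4, 9, 9, 8)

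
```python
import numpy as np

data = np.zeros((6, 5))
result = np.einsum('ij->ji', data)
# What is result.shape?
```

(5, 6)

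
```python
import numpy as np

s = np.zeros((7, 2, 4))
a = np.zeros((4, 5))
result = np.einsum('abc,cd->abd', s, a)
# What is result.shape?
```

(7, 2, 5)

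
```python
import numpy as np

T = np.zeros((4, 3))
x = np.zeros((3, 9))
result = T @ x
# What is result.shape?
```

(4, 9)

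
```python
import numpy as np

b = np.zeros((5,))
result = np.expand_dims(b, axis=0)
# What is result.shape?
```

(1, 5)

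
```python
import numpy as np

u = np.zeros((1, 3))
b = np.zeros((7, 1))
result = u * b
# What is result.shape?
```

(7, 3)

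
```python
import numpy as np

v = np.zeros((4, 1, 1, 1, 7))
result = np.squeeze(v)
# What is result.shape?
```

(4, 7)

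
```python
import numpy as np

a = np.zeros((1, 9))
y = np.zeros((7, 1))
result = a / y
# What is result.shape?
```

(7, 9)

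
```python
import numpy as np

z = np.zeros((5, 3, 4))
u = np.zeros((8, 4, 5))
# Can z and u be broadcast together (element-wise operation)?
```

No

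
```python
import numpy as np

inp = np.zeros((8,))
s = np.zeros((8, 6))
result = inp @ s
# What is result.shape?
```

(6,)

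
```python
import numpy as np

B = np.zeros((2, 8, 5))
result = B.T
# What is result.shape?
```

(5, 8, 2)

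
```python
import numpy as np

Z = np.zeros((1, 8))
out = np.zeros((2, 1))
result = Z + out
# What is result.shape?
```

(2, 8)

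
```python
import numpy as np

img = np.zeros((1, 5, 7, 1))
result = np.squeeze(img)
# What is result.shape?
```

(5, 7)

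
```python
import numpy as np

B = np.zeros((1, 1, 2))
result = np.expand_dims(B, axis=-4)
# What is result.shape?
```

(1, 1, 1, 2)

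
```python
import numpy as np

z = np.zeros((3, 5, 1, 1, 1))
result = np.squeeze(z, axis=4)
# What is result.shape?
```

(3, 5, 1, 1)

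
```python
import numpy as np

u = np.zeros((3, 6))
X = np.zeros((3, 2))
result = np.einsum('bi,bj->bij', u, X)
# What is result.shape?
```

(3, 6, 2)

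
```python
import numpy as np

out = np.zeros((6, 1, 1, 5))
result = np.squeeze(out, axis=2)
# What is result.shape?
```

(6, 1, 5)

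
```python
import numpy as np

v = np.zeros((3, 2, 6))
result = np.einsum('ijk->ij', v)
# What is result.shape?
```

(3, 2)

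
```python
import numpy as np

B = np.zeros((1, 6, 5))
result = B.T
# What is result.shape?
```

(5, 6, 1)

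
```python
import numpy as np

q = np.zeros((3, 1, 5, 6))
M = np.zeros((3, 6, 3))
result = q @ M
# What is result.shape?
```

(3, 3, 5, 3)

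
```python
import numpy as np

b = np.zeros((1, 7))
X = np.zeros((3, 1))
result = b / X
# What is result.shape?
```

(3, 7)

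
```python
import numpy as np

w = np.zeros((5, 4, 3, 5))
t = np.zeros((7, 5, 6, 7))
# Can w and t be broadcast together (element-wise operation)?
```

No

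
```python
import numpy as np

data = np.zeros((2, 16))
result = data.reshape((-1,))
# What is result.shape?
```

(32,)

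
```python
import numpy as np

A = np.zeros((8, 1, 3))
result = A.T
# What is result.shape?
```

(3, 1, 8)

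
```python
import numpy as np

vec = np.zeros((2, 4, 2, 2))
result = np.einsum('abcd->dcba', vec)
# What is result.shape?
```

(2, 2, 4, 2)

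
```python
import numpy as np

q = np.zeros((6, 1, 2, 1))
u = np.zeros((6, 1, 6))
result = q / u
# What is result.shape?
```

(6, 6, 2, 6)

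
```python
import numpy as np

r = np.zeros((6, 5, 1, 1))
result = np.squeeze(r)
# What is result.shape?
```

(6, 5)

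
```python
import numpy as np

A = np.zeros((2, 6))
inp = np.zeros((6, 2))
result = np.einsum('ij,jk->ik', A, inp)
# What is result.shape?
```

(2, 2)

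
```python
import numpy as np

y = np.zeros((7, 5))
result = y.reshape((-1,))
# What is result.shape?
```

(35,)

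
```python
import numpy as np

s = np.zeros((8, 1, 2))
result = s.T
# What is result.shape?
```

(2, 1, 8)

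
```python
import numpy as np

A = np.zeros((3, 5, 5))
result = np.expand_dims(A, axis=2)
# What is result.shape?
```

(3, 5, 1, 5)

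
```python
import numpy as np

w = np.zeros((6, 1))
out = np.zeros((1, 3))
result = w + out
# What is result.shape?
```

(6, 3)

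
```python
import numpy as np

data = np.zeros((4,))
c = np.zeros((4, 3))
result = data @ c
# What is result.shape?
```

(3,)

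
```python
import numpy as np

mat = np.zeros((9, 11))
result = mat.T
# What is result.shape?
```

(11, 9)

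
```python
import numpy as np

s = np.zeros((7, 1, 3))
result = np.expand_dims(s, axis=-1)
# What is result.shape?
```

(7, 1, 3, 1)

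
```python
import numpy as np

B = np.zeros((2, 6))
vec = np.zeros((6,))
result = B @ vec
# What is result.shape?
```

(2,)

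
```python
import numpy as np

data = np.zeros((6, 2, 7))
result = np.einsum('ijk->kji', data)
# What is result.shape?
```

(7, 2, 6)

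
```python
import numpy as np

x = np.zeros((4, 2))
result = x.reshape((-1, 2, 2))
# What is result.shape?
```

(2, 2, 2)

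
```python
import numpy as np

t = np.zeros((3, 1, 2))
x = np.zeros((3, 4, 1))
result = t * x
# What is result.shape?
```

(3, 4, 2)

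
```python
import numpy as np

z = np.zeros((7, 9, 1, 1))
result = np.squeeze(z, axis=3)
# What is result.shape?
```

(7, 9, 1)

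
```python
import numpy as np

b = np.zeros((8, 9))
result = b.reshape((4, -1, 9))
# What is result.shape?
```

(4, 2, 9)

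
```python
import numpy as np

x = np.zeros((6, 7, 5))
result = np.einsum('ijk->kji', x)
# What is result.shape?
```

(5, 7, 6)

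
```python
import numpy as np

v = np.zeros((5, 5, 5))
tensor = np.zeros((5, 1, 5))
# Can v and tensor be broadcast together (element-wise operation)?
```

Yes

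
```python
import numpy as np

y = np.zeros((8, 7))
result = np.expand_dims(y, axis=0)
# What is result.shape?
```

(1, 8, 7)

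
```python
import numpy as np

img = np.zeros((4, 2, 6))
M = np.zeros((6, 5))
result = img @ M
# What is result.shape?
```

(4, 2, 5)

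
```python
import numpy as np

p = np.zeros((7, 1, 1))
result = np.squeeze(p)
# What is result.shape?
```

(7,)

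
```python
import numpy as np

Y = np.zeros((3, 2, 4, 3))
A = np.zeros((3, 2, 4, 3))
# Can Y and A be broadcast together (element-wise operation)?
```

Yes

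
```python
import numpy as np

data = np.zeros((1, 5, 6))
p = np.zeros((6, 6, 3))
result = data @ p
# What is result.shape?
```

(6, 5, 3)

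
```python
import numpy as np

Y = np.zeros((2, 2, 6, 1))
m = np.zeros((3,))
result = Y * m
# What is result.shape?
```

(2, 2, 6, 3)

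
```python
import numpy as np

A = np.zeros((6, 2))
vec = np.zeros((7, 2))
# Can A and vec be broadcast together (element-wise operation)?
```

No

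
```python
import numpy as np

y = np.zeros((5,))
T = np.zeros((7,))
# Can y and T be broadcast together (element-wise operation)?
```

No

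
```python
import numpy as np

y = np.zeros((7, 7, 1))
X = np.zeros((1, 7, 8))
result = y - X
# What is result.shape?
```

(7, 7, 8)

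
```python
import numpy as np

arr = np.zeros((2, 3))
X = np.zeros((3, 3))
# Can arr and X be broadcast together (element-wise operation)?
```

No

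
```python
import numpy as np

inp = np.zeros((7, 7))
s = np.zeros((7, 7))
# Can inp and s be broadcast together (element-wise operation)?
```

Yes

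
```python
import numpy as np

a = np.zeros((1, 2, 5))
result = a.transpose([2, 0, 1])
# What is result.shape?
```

(5, 1, 2)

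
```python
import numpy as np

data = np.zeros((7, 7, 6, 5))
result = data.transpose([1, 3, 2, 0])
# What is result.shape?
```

(7, 5, 6, 7)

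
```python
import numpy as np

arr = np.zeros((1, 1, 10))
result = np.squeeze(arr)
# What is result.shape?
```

(10,)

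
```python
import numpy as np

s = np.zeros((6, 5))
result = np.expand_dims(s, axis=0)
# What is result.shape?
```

(1, 6, 5)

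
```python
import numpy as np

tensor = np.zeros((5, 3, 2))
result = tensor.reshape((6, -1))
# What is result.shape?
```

(6, 5)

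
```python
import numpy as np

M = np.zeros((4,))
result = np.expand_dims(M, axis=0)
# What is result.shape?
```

(1, 4)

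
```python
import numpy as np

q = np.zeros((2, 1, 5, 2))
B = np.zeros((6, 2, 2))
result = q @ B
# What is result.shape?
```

(2, 6, 5, 2)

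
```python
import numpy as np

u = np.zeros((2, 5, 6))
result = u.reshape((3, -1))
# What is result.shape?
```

(3, 20)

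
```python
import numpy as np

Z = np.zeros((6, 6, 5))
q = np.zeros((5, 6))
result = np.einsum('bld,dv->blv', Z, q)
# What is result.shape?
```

(6, 6, 6)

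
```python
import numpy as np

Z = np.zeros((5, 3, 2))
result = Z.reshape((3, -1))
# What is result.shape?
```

(3, 10)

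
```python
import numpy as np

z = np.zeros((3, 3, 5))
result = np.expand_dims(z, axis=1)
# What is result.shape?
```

(3, 1, 3, 5)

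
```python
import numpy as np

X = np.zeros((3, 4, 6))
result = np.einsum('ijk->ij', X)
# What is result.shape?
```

(3, 4)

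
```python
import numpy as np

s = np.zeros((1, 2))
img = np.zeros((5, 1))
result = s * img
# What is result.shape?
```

(5, 2)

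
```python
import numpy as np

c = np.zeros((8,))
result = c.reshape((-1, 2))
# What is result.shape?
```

(4, 2)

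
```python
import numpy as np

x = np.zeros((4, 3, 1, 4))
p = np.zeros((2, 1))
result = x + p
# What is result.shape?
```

(4, 3, 2, 4)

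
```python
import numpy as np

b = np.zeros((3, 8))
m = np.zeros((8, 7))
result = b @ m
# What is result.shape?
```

(3, 7)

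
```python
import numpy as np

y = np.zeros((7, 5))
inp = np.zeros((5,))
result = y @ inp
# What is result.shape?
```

(7,)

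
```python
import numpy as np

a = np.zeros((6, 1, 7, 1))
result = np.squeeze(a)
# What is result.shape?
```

(6, 7)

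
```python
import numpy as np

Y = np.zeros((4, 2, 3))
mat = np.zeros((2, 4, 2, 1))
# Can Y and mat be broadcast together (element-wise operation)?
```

Yes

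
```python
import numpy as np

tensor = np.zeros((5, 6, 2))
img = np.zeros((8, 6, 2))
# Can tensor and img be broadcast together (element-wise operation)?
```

No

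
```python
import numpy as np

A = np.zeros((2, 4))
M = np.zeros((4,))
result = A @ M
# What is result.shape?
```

(2,)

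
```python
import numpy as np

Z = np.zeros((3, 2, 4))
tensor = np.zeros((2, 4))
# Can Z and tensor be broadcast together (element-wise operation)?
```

Yes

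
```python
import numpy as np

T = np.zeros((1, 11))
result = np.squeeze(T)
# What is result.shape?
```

(11,)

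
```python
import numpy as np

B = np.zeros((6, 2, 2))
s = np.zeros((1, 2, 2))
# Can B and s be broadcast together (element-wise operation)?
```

Yes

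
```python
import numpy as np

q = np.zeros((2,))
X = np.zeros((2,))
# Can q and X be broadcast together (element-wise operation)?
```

Yes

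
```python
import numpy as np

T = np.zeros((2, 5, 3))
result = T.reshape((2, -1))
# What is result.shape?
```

(2, 15)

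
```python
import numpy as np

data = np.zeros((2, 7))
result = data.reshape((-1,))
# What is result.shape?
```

(14,)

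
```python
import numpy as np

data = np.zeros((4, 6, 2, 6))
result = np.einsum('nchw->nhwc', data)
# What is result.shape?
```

(4, 2, 6, 6)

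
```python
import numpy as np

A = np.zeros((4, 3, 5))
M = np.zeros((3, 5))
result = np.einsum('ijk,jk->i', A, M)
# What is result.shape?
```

(4,)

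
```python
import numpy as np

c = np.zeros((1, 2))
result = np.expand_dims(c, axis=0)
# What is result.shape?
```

(1, 1, 2)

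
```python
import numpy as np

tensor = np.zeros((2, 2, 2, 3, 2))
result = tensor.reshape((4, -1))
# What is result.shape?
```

(4, 12)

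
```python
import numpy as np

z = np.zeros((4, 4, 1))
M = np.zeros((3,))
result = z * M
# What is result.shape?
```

(4, 4, 3)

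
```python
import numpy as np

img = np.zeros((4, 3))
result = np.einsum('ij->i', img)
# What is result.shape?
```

(4,)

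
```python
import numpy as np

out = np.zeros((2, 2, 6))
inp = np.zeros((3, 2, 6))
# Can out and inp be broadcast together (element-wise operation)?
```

No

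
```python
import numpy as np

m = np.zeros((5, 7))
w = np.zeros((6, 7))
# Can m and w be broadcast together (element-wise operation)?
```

No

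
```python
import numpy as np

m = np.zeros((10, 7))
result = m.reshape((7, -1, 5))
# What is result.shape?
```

(7, 2, 5)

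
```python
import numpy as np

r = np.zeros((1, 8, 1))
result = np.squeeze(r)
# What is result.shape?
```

(8,)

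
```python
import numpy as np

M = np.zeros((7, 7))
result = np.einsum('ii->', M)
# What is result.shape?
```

()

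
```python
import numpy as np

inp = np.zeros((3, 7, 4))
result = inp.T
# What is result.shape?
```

(4, 7, 3)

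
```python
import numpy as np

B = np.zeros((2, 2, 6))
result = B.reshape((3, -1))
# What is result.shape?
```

(3, 8)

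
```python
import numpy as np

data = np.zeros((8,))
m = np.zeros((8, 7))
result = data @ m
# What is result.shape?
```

(7,)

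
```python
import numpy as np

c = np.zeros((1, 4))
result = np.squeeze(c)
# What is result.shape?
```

(4,)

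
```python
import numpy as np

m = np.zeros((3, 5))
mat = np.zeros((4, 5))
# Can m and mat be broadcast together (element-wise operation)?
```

No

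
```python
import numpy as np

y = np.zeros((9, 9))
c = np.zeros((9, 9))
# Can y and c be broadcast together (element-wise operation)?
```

Yes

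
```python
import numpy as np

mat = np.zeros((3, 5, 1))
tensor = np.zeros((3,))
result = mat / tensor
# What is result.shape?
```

(3, 5, 3)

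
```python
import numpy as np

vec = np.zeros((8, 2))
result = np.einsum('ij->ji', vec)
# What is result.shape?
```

(2, 8)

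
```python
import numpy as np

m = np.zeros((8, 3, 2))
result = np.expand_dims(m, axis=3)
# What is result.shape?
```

(8, 3, 2, 1)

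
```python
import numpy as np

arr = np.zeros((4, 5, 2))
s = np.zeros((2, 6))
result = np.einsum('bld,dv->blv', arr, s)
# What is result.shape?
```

(4, 5, 6)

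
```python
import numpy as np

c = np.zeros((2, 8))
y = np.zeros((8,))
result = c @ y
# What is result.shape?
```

(2,)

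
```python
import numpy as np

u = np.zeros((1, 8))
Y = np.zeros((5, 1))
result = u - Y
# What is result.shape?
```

(5, 8)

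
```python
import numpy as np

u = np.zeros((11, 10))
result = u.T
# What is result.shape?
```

(10, 11)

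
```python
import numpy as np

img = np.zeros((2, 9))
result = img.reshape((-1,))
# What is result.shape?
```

(18,)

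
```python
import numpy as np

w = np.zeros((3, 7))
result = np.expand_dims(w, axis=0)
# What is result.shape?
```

(1, 3, 7)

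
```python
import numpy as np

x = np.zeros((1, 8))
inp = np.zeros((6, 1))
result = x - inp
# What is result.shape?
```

(6, 8)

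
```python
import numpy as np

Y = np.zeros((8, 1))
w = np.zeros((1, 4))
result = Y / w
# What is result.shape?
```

(8, 4)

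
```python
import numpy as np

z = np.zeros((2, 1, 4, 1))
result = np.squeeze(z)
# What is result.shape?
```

(2, 4)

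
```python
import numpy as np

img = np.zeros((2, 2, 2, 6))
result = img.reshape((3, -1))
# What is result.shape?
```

(3, 16)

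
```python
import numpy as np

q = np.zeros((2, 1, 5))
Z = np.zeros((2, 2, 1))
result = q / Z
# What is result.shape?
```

(2, 2, 5)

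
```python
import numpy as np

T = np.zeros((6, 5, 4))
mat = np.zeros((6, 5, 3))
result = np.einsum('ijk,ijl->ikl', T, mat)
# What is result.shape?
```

(6, 4, 3)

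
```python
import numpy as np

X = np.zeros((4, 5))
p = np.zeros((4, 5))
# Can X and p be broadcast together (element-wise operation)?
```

Yes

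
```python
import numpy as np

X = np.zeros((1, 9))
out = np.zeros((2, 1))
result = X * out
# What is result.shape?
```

(2, 9)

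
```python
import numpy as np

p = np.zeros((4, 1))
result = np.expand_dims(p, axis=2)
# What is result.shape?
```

(4, 1, 1)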